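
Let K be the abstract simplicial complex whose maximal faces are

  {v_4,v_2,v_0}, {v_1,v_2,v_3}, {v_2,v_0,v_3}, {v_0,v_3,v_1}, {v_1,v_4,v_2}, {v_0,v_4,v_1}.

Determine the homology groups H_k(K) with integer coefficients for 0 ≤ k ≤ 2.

H_0 ≅ Z,  H_1 = 0,  H_2 ≅ Z.

Order the vertices as v_0 < v_1 < v_2 < v_3 < v_4. Listing each simplex with vertices in this order, K has dimension 2 with simplices:

  0-simplices (5): [v_0], [v_1], [v_2], [v_3], [v_4]
  1-simplices (9): [v_0,v_1], [v_0,v_2], [v_0,v_3], [v_0,v_4], [v_1,v_2], [v_1,v_3], [v_1,v_4], [v_2,v_3], [v_2,v_4]
  2-simplices (6): [v_0,v_1,v_3], [v_0,v_1,v_4], [v_0,v_2,v_3], [v_0,v_2,v_4], [v_1,v_2,v_3], [v_1,v_2,v_4]

giving chain groups C_0 ≅ Z^5, C_1 ≅ Z^9, C_2 ≅ Z^6.

∂_1: C_1 → C_0 is given by ∂[p,q] = [q] − [p]. For instance
  ∂[v_1,v_2] = [v_2] − [v_1].
This gives a 5×9 integer matrix of rank 4; reducing to Smith normal form yields diagonal entries (1,1,1,1).

Boundary ∂_2: C_2 → C_1 maps a triangle to the signed sum of its edges. For instance
  ∂[v_0,v_2,v_4] = [v_2,v_4] − [v_0,v_4] + [v_0,v_2],
  ∂[v_1,v_2,v_3] = [v_2,v_3] − [v_1,v_3] + [v_1,v_2].
The 9×6 boundary matrix has rank 5 and Smith normal form diag(1,1,1,1,1).

Computing H_k = (kernel of ∂_k) / (image of ∂_{k+1}):

  H_0: rank C_0 − rank ∂_1 = 5 − 4 = 1, and the invariant factors of ∂_1 are all 1, so H_0 ≅ Z.
  H_1: rank ker ∂_1 − rank ∂_2 = (9 − 4) − 5 = 0, and the invariant factors of ∂_2 are all 1, so H_1 ≅ 0.
  H_2: rank ker ∂_2 − rank ∂_3 = (6 − 5) − 0 = 1, and there is no ∂_3, so H_2 ≅ Z.

As a check, the Euler characteristic is 5 − 9 + 6 = 2, which agrees with 1 − 0 + 1 = 2.
(K is a triangulation of the 2-sphere S^2.)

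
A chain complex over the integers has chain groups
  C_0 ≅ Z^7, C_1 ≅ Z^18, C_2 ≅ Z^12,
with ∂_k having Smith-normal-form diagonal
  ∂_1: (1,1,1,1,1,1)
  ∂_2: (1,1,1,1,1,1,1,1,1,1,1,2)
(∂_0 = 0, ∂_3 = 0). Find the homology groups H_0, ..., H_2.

H_0: b_0 = 7 − 0 − 6 = 1; torsion from ∂_1 factors > 1: none. So H_0 ≅ Z.
H_1: b_1 = 18 − 6 − 12 = 0; torsion from ∂_2 factors > 1: [2]. So H_1 ≅ Z/2.
H_2: b_2 = 12 − 12 − 0 = 0; torsion from ∂_3 factors > 1: none. So H_2 ≅ 0.

H_0 ≅ Z,  H_1 ≅ Z/2,  H_2 = 0.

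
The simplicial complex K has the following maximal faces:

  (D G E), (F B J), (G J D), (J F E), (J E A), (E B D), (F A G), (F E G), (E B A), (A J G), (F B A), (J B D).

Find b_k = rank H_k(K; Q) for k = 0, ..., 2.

b_0 = 1, b_1 = 0, b_2 = 0.

Order the vertices as A < B < D < E < F < G < J. Listing each simplex with vertices in this order, K has dimension 2 with simplices:

  0-simplices (7): A, B, D, E, F, G, J
  1-simplices (18): AB, AE, AF, AG, AJ, BD, BE, BF, BJ, DE, DG, DJ, EF, EG, EJ, FG, FJ, GJ
  2-simplices (12): ABE, ABF, AEJ, AFG, AGJ, BDE, BDJ, BFJ, DEG, DGJ, EFG, EFJ

so the chain groups are C_0 ≅ Z^7, C_1 ≅ Z^18, C_2 ≅ Z^12.

Boundary ∂_1: C_1 → C_0 is given by ∂[p,q] = [q] − [p].
This gives a 7×18 integer matrix of rank 6; reducing to Smith normal form yields diagonal entries (1,1,1,1,1,1).

Boundary ∂_2: C_2 → C_1 maps a triangle to the signed sum of its edges. For instance
  ∂DEG = EG − DG + DE,
  ∂ABF = BF − AF + AB.
This gives a 18×12 integer matrix of rank 12; reducing to Smith normal form yields diagonal entries (1,1,1,1,1,1,1,1,1,1,1,2).

Computing H_k = (kernel of ∂_k) / (image of ∂_{k+1}):

  H_0: rank C_0 − rank ∂_1 = 7 − 6 = 1, and the invariant factors of ∂_1 are all 1, so H_0 = Z.
  H_1: rank ker ∂_1 − rank ∂_2 = (18 − 6) − 12 = 0, and ∂_2 has invariant factor 2 > 1, so H_1 = Z/2.
  H_2: rank ker ∂_2 − rank ∂_3 = (12 − 12) − 0 = 0, and there is no ∂_3, so H_2 = 0.

Hence the Betti numbers are b_0 = 1, b_1 = 0, b_2 = 0.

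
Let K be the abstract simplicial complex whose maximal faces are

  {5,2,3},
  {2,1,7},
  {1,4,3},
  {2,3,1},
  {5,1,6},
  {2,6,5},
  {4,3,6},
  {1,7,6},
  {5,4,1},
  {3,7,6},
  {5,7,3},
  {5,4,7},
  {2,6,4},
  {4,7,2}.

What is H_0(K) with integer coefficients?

H_0 ≅ Z.

Order the vertices as 1 < 2 < 3 < 4 < 5 < 6 < 7. Listing each simplex with vertices in this order, K has dimension 2 with simplices:

  0-simplices (7): [1], [2], [3], [4], [5], [6], [7]
  1-simplices (21): [1,2], [1,3], [1,4], [1,5], [1,6], [1,7], [2,3], [2,4], [2,5], [2,6], [2,7], [3,4], [3,5], [3,6], [3,7], [4,5], [4,6], [4,7], [5,6], [5,7], [6,7]
  2-simplices (14): [1,2,3], [1,2,7], [1,3,4], [1,4,5], [1,5,6], [1,6,7], [2,3,5], [2,4,6], [2,4,7], [2,5,6], [3,4,6], [3,5,7], [3,6,7], [4,5,7]

giving chain groups C_0 ≅ Z^7, C_1 ≅ Z^21, C_2 ≅ Z^14.

∂_1: C_1 → C_0 maps an edge to its endpoints' difference, ∂[p,q] = q − p. For instance
  ∂[1,4] = [4] − [1].
The 7×21 boundary matrix has rank 6 and Smith normal form diag(1,1,1,1,1,1).

∂_2: C_2 → C_1 sends each 2-simplex [p,q,r] to [q,r] − [p,r] + [p,q]. For instance
  ∂[1,6,7] = [6,7] − [1,7] + [1,6],
  ∂[1,4,5] = [4,5] − [1,5] + [1,4].
The 21×14 boundary matrix has rank 13 and Smith normal form diag(1,1,1,1,1,1,1,1,1,1,1,1,1).

Computing H_k = (kernel of ∂_k) / (image of ∂_{k+1}):

  H_0: rank C_0 − rank ∂_1 = 7 − 6 = 1, and the invariant factors of ∂_1 are all 1, so H_0 ≅ Z.

(K is a triangulation of the torus T^2.)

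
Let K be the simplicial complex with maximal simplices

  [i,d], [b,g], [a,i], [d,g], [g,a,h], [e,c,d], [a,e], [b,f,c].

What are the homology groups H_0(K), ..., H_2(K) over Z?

We work with the vertex ordering a < b < c < d < e < f < g < h < i. The simplices of K, each written with vertices in increasing order, are:

  0-simplices (9): a, b, c, d, e, f, g, h, i
  1-simplices (14): ae, ag, ah, ai, bc, bf, bg, cd, ce, cf, de, dg, di, gh
  2-simplices (3): agh, bcf, cde

giving chain groups C_0 ≅ Z^9, C_1 ≅ Z^14, C_2 ≅ Z^3.

Boundary ∂_1: C_1 → C_0 sends each edge [p,q] (with p < q) to q − p.
The resulting 9×14 matrix has rank 8, and its Smith normal form has invariant factors (1,1,1,1,1,1,1,1).

∂_2: C_2 → C_1 acts by ∂[p,q,r] = [q,r] − [p,r] + [p,q]. For instance
  ∂bcf = cf − bf + bc,
  ∂cde = de − ce + cd.
This gives a 14×3 integer matrix of rank 3; reducing to Smith normal form yields diagonal entries (1,1,1).

Reading off H_k = ker ∂_k / im ∂_{k+1}:

  H_0: rank C_0 − rank ∂_1 = 9 − 8 = 1, and the invariant factors of ∂_1 are all 1, so H_0 ≅ Z.
  H_1: rank ker ∂_1 − rank ∂_2 = (14 − 8) − 3 = 3, and the invariant factors of ∂_2 are all 1, so H_1 ≅ Z^3.
  H_2: rank ker ∂_2 − rank ∂_3 = (3 − 3) − 0 = 0, and there is no ∂_3, so H_2 ≅ 0.

H_0 ≅ Z,  H_1 ≅ Z^3,  H_2 = 0.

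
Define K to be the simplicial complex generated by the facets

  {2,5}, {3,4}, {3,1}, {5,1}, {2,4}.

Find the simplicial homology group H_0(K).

H_0 = Z.

We work with the vertex ordering 1 < 2 < 3 < 4 < 5. The simplices of K, each written with vertices in increasing order, are:

  0-simplices (5): [1], [2], [3], [4], [5]
  1-simplices (5): [1,3], [1,5], [2,4], [2,5], [3,4]

giving chain groups C_0 ≅ Z^5, C_1 ≅ Z^5.

Boundary ∂_1: C_1 → C_0 maps an edge to its endpoints' difference, ∂[p,q] = q − p.
As a 5×5 matrix over Z this has rank 4, with invariant factors (1,1,1,1).

Now H_k = ker ∂_k / im ∂_{k+1}, so:

  H_0: rank C_0 − rank ∂_1 = 5 − 4 = 1, and the invariant factors of ∂_1 are all 1, so H_0 ≅ Z.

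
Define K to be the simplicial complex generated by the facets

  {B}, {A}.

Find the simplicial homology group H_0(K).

H_0 ≅ Z^2.

Fix the vertex order A < B and write every simplex with vertices in increasing order. Then dim K = 0 and the simplices of K are:

  0-simplices (2): A, B

Hence C_0 ≅ Z^2.

Reading off H_k = ker ∂_k / im ∂_{k+1}:

  H_0: rank C_0 − rank ∂_1 = 2 − 0 = 2, and there is no ∂_1, so H_0 = Z^2.

(K is a triangulation of a set of 2 points.)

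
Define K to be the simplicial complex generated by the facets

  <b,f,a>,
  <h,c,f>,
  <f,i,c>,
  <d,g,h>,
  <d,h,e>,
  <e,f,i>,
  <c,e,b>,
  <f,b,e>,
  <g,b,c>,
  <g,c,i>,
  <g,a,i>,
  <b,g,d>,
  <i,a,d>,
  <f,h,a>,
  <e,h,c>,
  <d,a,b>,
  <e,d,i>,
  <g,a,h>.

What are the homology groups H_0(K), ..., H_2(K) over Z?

We work with the vertex ordering a < b < c < d < e < f < g < h < i. The simplices of K, each written with vertices in increasing order, are:

  0-simplices (9): a, b, c, d, e, f, g, h, i
  1-simplices (27): ab, ad, af, ag, ah, ai, bc, bd, be, bf, bg, ce, cf, cg, ch, ci, de, dg, dh, di, ef, eh, ei, fh, fi, gh, gi
  2-simplices (18): abd, abf, adi, afh, agh, agi, bce, bcg, bdg, bef, ceh, cfh, cfi, cgi, deh, dei, dgh, efi

Hence C_0 ≅ Z^9, C_1 ≅ Z^27, C_2 ≅ Z^18.

The boundary map ∂_1: C_1 → C_0 maps an edge to its endpoints' difference, ∂[p,q] = q − p. For instance
  ∂de = e − d.
The 9×27 boundary matrix has rank 8 and Smith normal form diag(1,1,1,1,1,1,1,1).

The boundary map ∂_2: C_2 → C_1 sends each 2-simplex [p,q,r] to [q,r] − [p,r] + [p,q]. For instance
  ∂cfi = fi − ci + cf,
  ∂cfh = fh − ch + cf.
As a 27×18 matrix over Z this has rank 18, with invariant factors (1,1,1,1,1,1,1,1,1,1,1,1,1,1,1,1,1,2).

Now H_k = ker ∂_k / im ∂_{k+1}, so:

  H_0: rank C_0 − rank ∂_1 = 9 − 8 = 1, and the invariant factors of ∂_1 are all 1, so H_0 ≅ Z.
  H_1: rank ker ∂_1 − rank ∂_2 = (27 − 8) − 18 = 1, and ∂_2 has invariant factor 2 > 1, so H_1 ≅ Z ⊕ Z/2Z.
  H_2: rank ker ∂_2 − rank ∂_3 = (18 − 18) − 0 = 0, and there is no ∂_3, so H_2 ≅ 0.

As a check, the Euler characteristic is 9 − 27 + 18 = 0, which agrees with 1 − 1 + 0 = 0.
(K is a triangulation of the Klein bottle.)

H_0 = Z,  H_1 = Z ⊕ Z/2Z,  H_2 = 0.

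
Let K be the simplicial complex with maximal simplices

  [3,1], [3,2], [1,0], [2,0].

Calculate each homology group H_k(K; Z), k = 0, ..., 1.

Fix the vertex order 0 < 1 < 2 < 3 and write every simplex with vertices in increasing order. Then dim K = 1 and the simplices of K are:

  0-simplices (4): [0], [1], [2], [3]
  1-simplices (4): [0,1], [0,2], [1,3], [2,3]

giving chain groups C_0 ≅ Z^4, C_1 ≅ Z^4.

Boundary ∂_1: C_1 → C_0 is given by ∂[p,q] = [q] − [p]. For instance
  ∂[0,1] = [1] − [0].
The 4×4 boundary matrix has rank 3 and Smith normal form diag(1,1,1).

Now H_k = ker ∂_k / im ∂_{k+1}, so:

  H_0: rank C_0 − rank ∂_1 = 4 − 3 = 1, and the invariant factors of ∂_1 are all 1, so H_0 = Z.
  H_1: rank ker ∂_1 − rank ∂_2 = (4 − 3) − 0 = 1, and there is no ∂_2, so H_1 = Z.

As a check, the Euler characteristic is 4 − 4 = 0, which agrees with 1 − 1 = 0.
(K is a triangulation of the circle S^1.)

H_0 = Z,  H_1 = Z.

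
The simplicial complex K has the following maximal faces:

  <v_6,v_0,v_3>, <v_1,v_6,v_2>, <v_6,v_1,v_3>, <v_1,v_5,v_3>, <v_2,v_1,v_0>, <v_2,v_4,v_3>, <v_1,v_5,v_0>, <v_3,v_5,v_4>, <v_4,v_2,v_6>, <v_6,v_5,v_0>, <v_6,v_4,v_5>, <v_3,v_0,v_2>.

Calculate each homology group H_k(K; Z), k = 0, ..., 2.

Fix the vertex order v_0 < v_1 < v_2 < v_3 < v_4 < v_5 < v_6 and write every simplex with vertices in increasing order. Then dim K = 2 and the simplices of K are:

  0-simplices (7): [v_0], [v_1], [v_2], [v_3], [v_4], [v_5], [v_6]
  1-simplices (18): (18 of them)
  2-simplices (12): (12 of them)

so the chain groups are C_0 ≅ Z^7, C_1 ≅ Z^18, C_2 ≅ Z^12.

∂_1: C_1 → C_0 maps an edge to its endpoints' difference, ∂[p,q] = q − p. For instance
  ∂[v_4,v_6] = [v_6] − [v_4].
This gives a 7×18 integer matrix of rank 6; reducing to Smith normal form yields diagonal entries (1,1,1,1,1,1).

Boundary ∂_2: C_2 → C_1 acts by ∂[p,q,r] = [q,r] − [p,r] + [p,q]. For instance
  ∂[v_1,v_3,v_5] = [v_3,v_5] − [v_1,v_5] + [v_1,v_3],
  ∂[v_0,v_2,v_3] = [v_2,v_3] − [v_0,v_3] + [v_0,v_2].
As a 18×12 matrix over Z this has rank 12, with invariant factors (1,1,1,1,1,1,1,1,1,1,1,2).

From H_k ≅ ker(∂_k) / im(∂_{k+1}) we obtain:

  H_0: rank C_0 − rank ∂_1 = 7 − 6 = 1, and the invariant factors of ∂_1 are all 1, so H_0 ≅ Z.
  H_1: rank ker ∂_1 − rank ∂_2 = (18 − 6) − 12 = 0, and ∂_2 has invariant factor 2 > 1, so H_1 ≅ Z/2.
  H_2: rank ker ∂_2 − rank ∂_3 = (12 − 12) − 0 = 0, and there is no ∂_3, so H_2 ≅ 0.

As a check, the Euler characteristic is 7 − 18 + 12 = 1, which agrees with 1 − 0 + 0 = 1.

H_0 ≅ Z,  H_1 ≅ Z/2,  H_2 = 0.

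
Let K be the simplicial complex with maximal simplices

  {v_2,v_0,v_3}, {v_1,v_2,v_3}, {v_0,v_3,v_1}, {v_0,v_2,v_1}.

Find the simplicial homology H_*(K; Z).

H_0 ≅ Z,  H_1 = 0,  H_2 ≅ Z.

We work with the vertex ordering v_0 < v_1 < v_2 < v_3. The simplices of K, each written with vertices in increasing order, are:

  0-simplices (4): [v_0], [v_1], [v_2], [v_3]
  1-simplices (6): [v_0,v_1], [v_0,v_2], [v_0,v_3], [v_1,v_2], [v_1,v_3], [v_2,v_3]
  2-simplices (4): [v_0,v_1,v_2], [v_0,v_1,v_3], [v_0,v_2,v_3], [v_1,v_2,v_3]

Hence C_0 ≅ Z^4, C_1 ≅ Z^6, C_2 ≅ Z^4.

The boundary map ∂_1: C_1 → C_0 maps an edge to its endpoints' difference, ∂[p,q] = q − p. For instance
  ∂[v_1,v_3] = [v_3] − [v_1].
This gives a 4×6 integer matrix of rank 3; reducing to Smith normal form yields diagonal entries (1,1,1).

The boundary map ∂_2: C_2 → C_1 maps a triangle to the signed sum of its edges. For instance
  ∂[v_0,v_1,v_2] = [v_1,v_2] − [v_0,v_2] + [v_0,v_1],
  ∂[v_0,v_2,v_3] = [v_2,v_3] − [v_0,v_3] + [v_0,v_2].
The resulting 6×4 matrix has rank 3, and its Smith normal form has invariant factors (1,1,1).

From H_k ≅ ker(∂_k) / im(∂_{k+1}) we obtain:

  H_0: rank C_0 − rank ∂_1 = 4 − 3 = 1, and the invariant factors of ∂_1 are all 1, so H_0 = Z.
  H_1: rank ker ∂_1 − rank ∂_2 = (6 − 3) − 3 = 0, and the invariant factors of ∂_2 are all 1, so H_1 = 0.
  H_2: rank ker ∂_2 − rank ∂_3 = (4 − 3) − 0 = 1, and there is no ∂_3, so H_2 = Z.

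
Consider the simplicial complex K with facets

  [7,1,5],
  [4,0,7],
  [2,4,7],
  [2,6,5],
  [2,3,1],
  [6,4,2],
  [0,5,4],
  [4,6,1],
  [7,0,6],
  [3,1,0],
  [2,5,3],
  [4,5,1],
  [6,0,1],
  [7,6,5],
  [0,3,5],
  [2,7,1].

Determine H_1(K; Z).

Take the total order 0 < 1 < 2 < 3 < 4 < 5 < 6 < 7 on the vertex set. Then K (dimension 2) consists of the simplices:

  0-simplices (8): [0], [1], [2], [3], [4], [5], [6], [7]
  1-simplices (24): (24 of them)
  2-simplices (16): [0,1,3], [0,1,6], [0,3,5], [0,4,5], [0,4,7], [0,6,7], [1,2,3], [1,2,7], [1,4,5], [1,4,6], [1,5,7], [2,3,5], [2,4,6], [2,4,7], [2,5,6], [5,6,7]

giving chain groups C_0 ≅ Z^8, C_1 ≅ Z^24, C_2 ≅ Z^16.

Boundary ∂_1: C_1 → C_0 maps an edge to its endpoints' difference, ∂[p,q] = q − p. For instance
  ∂[0,5] = [5] − [0].
The 8×24 boundary matrix has rank 7 and Smith normal form diag(1,1,1,1,1,1,1).

∂_2: C_2 → C_1 acts by ∂[p,q,r] = [q,r] − [p,r] + [p,q]. For instance
  ∂[2,5,6] = [5,6] − [2,6] + [2,5],
  ∂[1,2,7] = [2,7] − [1,7] + [1,2].
The 24×16 boundary matrix has rank 15 and Smith normal form diag(1,1,1,1,1,1,1,1,1,1,1,1,1,1,1).

Reading off H_k = ker ∂_k / im ∂_{k+1}:

  H_1: rank ker ∂_1 − rank ∂_2 = (24 − 7) − 15 = 2, and the invariant factors of ∂_2 are all 1, so H_1 = Z^2.

(K is a triangulation of the torus T^2.)

H_1 = Z^2.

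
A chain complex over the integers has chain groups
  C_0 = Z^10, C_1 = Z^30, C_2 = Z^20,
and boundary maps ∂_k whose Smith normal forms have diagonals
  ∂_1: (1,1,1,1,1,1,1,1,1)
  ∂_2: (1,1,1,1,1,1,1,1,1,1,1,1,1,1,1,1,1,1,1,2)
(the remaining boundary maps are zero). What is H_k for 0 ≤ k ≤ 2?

H_0 = Z,  H_1 = Z ⊕ Z/2,  H_2 = 0.

H_0: b_0 = 10 − 0 − 9 = 1; torsion from ∂_1 factors > 1: none. So H_0 = Z.
H_1: b_1 = 30 − 9 − 20 = 1; torsion from ∂_2 factors > 1: [2]. So H_1 = Z ⊕ Z/2.
H_2: b_2 = 20 − 20 − 0 = 0; torsion from ∂_3 factors > 1: none. So H_2 = 0.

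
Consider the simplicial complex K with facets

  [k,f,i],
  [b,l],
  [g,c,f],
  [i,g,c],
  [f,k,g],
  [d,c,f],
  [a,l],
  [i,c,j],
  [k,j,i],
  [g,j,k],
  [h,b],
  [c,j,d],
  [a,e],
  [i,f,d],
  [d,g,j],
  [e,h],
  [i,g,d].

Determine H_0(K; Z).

Take the total order a < b < c < d < e < f < g < h < i < j < k < l on the vertex set. Then K (dimension 2) consists of the simplices:

  0-simplices (12): a, b, c, d, e, f, g, h, i, j, k, l
  1-simplices (23): ae, al, bh, bl, cd, cf, cg, ci, cj, df, dg, di, dj, eh, fg, fi, fk, gi, gj, gk, ij, ik, jk
  2-simplices (12): cdf, cdj, cfg, cgi, cij, dfi, dgi, dgj, fgk, fik, gjk, ijk

so the chain groups are C_0 ≅ Z^12, C_1 ≅ Z^23, C_2 ≅ Z^12.

Boundary ∂_1: C_1 → C_0 maps an edge to its endpoints' difference, ∂[p,q] = q − p. For instance
  ∂cf = f − c.
The resulting 12×23 matrix has rank 10, and its Smith normal form has invariant factors (1,1,1,1,1,1,1,1,1,1).

The boundary map ∂_2: C_2 → C_1 acts by ∂[p,q,r] = [q,r] − [p,r] + [p,q]. For instance
  ∂cfg = fg − cg + cf,
  ∂cij = ij − cj + ci.
The resulting 23×12 matrix has rank 12, and its Smith normal form has invariant factors (1,1,1,1,1,1,1,1,1,1,1,2).

Now H_k = ker ∂_k / im ∂_{k+1}, so:

  H_0: rank C_0 − rank ∂_1 = 12 − 10 = 2, and the invariant factors of ∂_1 are all 1, so H_0 ≅ Z^2.

H_0 = Z^2.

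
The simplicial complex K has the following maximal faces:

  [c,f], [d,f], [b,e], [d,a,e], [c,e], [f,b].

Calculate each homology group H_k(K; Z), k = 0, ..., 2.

H_0 = Z,  H_1 = Z^2,  H_2 = 0.

We work with the vertex ordering a < b < c < d < e < f. The simplices of K, each written with vertices in increasing order, are:

  0-simplices (6): a, b, c, d, e, f
  1-simplices (8): ad, ae, be, bf, ce, cf, de, df
  2-simplices (1): ade

Hence C_0 ≅ Z^6, C_1 ≅ Z^8, C_2 ≅ Z^1.

∂_1: C_1 → C_0 maps an edge to its endpoints' difference, ∂[p,q] = q − p.
As a 6×8 matrix over Z this has rank 5, with invariant factors (1,1,1,1,1).

Boundary ∂_2: C_2 → C_1 sends each 2-simplex [p,q,r] to [q,r] − [p,r] + [p,q]. For instance
  ∂ade = de − ae + ad.
The resulting 8×1 matrix has rank 1, and its Smith normal form has invariant factors (1).

Reading off H_k = ker ∂_k / im ∂_{k+1}:

  H_0: rank C_0 − rank ∂_1 = 6 − 5 = 1, and the invariant factors of ∂_1 are all 1, so H_0 ≅ Z.
  H_1: rank ker ∂_1 − rank ∂_2 = (8 − 5) − 1 = 2, and the invariant factors of ∂_2 are all 1, so H_1 ≅ Z^2.
  H_2: rank ker ∂_2 − rank ∂_3 = (1 − 1) − 0 = 0, and there is no ∂_3, so H_2 ≅ 0.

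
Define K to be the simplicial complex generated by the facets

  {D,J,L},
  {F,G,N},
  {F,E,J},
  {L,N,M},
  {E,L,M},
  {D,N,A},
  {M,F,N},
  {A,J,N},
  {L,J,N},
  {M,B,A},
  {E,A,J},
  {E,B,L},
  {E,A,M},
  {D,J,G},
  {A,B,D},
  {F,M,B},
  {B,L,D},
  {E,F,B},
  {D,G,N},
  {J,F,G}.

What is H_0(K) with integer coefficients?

We work with the vertex ordering A < B < D < E < F < G < J < L < M < N. The simplices of K, each written with vertices in increasing order, are:

  0-simplices (10): A, B, D, E, F, G, J, L, M, N
  1-simplices (30): AB, AD, AE, AJ, AM, AN, BD, BE, BF, BL, BM, DG, DJ, DL, DN, EF, EJ, EL, EM, FG, FJ, FM, FN, GJ, GN, JL, JN, LM, LN, MN
  2-simplices (20): ABD, ABM, ADN, AEJ, AEM, AJN, BDL, BEF, BEL, BFM, DGJ, DGN, DJL, EFJ, ELM, FGJ, FGN, FMN, JLN, LMN

Hence C_0 ≅ Z^10, C_1 ≅ Z^30, C_2 ≅ Z^20.

∂_1: C_1 → C_0 is given by ∂[p,q] = [q] − [p]. For instance
  ∂JL = L − J.
The resulting 10×30 matrix has rank 9, and its Smith normal form has invariant factors (1,1,1,1,1,1,1,1,1).

The boundary map ∂_2: C_2 → C_1 maps a triangle to the signed sum of its edges. For instance
  ∂JLN = LN − JN + JL,
  ∂DGN = GN − DN + DG.
As a 30×20 matrix over Z this has rank 20, with invariant factors (1,1,1,1,1,1,1,1,1,1,1,1,1,1,1,1,1,1,1,2).

Computing H_k = (kernel of ∂_k) / (image of ∂_{k+1}):

  H_0: rank C_0 − rank ∂_1 = 10 − 9 = 1, and the invariant factors of ∂_1 are all 1, so H_0 ≅ Z.

H_0 = Z.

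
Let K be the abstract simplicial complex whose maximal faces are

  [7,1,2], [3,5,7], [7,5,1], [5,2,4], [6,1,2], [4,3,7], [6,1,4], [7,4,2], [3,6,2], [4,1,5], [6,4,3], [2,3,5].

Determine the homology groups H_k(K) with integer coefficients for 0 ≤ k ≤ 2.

Order the vertices as 1 < 2 < 3 < 4 < 5 < 6 < 7. Listing each simplex with vertices in this order, K has dimension 2 with simplices:

  0-simplices (7): [1], [2], [3], [4], [5], [6], [7]
  1-simplices (18): [1,2], [1,4], [1,5], [1,6], [1,7], [2,3], [2,4], [2,5], [2,6], [2,7], [3,4], [3,5], [3,6], [3,7], [4,5], [4,6], [4,7], [5,7]
  2-simplices (12): [1,2,6], [1,2,7], [1,4,5], [1,4,6], [1,5,7], [2,3,5], [2,3,6], [2,4,5], [2,4,7], [3,4,6], [3,4,7], [3,5,7]

Hence C_0 ≅ Z^7, C_1 ≅ Z^18, C_2 ≅ Z^12.

Boundary ∂_1: C_1 → C_0 is given by ∂[p,q] = [q] − [p]. For instance
  ∂[1,6] = [6] − [1].
The resulting 7×18 matrix has rank 6, and its Smith normal form has invariant factors (1,1,1,1,1,1).

Boundary ∂_2: C_2 → C_1 sends each 2-simplex [p,q,r] to [q,r] − [p,r] + [p,q]. For instance
  ∂[1,5,7] = [5,7] − [1,7] + [1,5],
  ∂[1,4,5] = [4,5] − [1,5] + [1,4].
The resulting 18×12 matrix has rank 12, and its Smith normal form has invariant factors (1,1,1,1,1,1,1,1,1,1,1,2).

Now H_k = ker ∂_k / im ∂_{k+1}, so:

  H_0: rank C_0 − rank ∂_1 = 7 − 6 = 1, and the invariant factors of ∂_1 are all 1, so H_0 = Z.
  H_1: rank ker ∂_1 − rank ∂_2 = (18 − 6) − 12 = 0, and ∂_2 has invariant factor 2 > 1, so H_1 = Z/2.
  H_2: rank ker ∂_2 − rank ∂_3 = (12 − 12) − 0 = 0, and there is no ∂_3, so H_2 = 0.

(K is a triangulation of the real projective plane RP^2.)

H_0 = Z,  H_1 = Z/2,  H_2 = 0.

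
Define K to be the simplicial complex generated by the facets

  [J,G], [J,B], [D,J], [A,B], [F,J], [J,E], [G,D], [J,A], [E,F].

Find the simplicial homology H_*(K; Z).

We work with the vertex ordering A < B < D < E < F < G < J. The simplices of K, each written with vertices in increasing order, are:

  0-simplices (7): A, B, D, E, F, G, J
  1-simplices (9): AB, AJ, BJ, DG, DJ, EF, EJ, FJ, GJ

giving chain groups C_0 ≅ Z^7, C_1 ≅ Z^9.

∂_1: C_1 → C_0 sends each edge [p,q] (with p < q) to q − p. For instance
  ∂DG = G − D.
This gives a 7×9 integer matrix of rank 6; reducing to Smith normal form yields diagonal entries (1,1,1,1,1,1).

Now H_k = ker ∂_k / im ∂_{k+1}, so:

  H_0: rank C_0 − rank ∂_1 = 7 − 6 = 1, and the invariant factors of ∂_1 are all 1, so H_0 = Z.
  H_1: rank ker ∂_1 − rank ∂_2 = (9 − 6) − 0 = 3, and there is no ∂_2, so H_1 = Z^3.

As a check, the Euler characteristic is 7 − 9 = -2, which agrees with 1 − 3 = -2.
(K is a triangulation of a wedge of 3 circles.)

H_0 ≅ Z,  H_1 ≅ Z^3.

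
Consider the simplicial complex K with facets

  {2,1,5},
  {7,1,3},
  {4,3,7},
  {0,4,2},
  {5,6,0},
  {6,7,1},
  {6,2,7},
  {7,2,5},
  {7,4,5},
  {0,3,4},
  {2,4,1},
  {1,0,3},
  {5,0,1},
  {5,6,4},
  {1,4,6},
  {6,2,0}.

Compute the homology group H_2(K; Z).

We work with the vertex ordering 0 < 1 < 2 < 3 < 4 < 5 < 6 < 7. The simplices of K, each written with vertices in increasing order, are:

  0-simplices (8): [0], [1], [2], [3], [4], [5], [6], [7]
  1-simplices (24): (24 of them)
  2-simplices (16): [0,1,3], [0,1,5], [0,2,4], [0,2,6], [0,3,4], [0,5,6], [1,2,4], [1,2,5], [1,3,7], [1,4,6], [1,6,7], [2,5,7], [2,6,7], [3,4,7], [4,5,6], [4,5,7]

Hence C_0 ≅ Z^8, C_1 ≅ Z^24, C_2 ≅ Z^16.

Boundary ∂_1: C_1 → C_0 sends each edge [p,q] (with p < q) to q − p. For instance
  ∂[4,6] = [6] − [4].
As a 8×24 matrix over Z this has rank 7, with invariant factors (1,1,1,1,1,1,1).

∂_2: C_2 → C_1 maps a triangle to the signed sum of its edges. For instance
  ∂[4,5,6] = [5,6] − [4,6] + [4,5],
  ∂[1,6,7] = [6,7] − [1,7] + [1,6].
As a 24×16 matrix over Z this has rank 15, with invariant factors (1,1,1,1,1,1,1,1,1,1,1,1,1,1,1).

Reading off H_k = ker ∂_k / im ∂_{k+1}:

  H_2: rank ker ∂_2 − rank ∂_3 = (16 − 15) − 0 = 1, and there is no ∂_3, so H_2 ≅ Z.

H_2 = Z.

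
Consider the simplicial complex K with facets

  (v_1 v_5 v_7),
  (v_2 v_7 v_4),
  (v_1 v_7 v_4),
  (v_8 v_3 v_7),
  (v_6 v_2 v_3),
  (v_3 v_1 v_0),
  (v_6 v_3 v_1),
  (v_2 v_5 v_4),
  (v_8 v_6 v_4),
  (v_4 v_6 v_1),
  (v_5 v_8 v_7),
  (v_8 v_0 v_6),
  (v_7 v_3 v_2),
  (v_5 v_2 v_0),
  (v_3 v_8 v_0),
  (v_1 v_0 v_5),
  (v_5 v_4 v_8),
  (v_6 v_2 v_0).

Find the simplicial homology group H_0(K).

Order the vertices as v_0 < v_1 < v_2 < v_3 < v_4 < v_5 < v_6 < v_7 < v_8. Listing each simplex with vertices in this order, K has dimension 2 with simplices:

  0-simplices (9): [v_0], [v_1], [v_2], [v_3], [v_4], [v_5], [v_6], [v_7], [v_8]
  1-simplices (27): (27 of them)
  2-simplices (18): (18 of them)

so the chain groups are C_0 ≅ Z^9, C_1 ≅ Z^27, C_2 ≅ Z^18.

The boundary map ∂_1: C_1 → C_0 is given by ∂[p,q] = [q] − [p].
The resulting 9×27 matrix has rank 8, and its Smith normal form has invariant factors (1,1,1,1,1,1,1,1).

The boundary map ∂_2: C_2 → C_1 acts by ∂[p,q,r] = [q,r] − [p,r] + [p,q]. For instance
  ∂[v_1,v_4,v_6] = [v_4,v_6] − [v_1,v_6] + [v_1,v_4],
  ∂[v_2,v_3,v_6] = [v_3,v_6] − [v_2,v_6] + [v_2,v_3].
As a 27×18 matrix over Z this has rank 18, with invariant factors (1,1,1,1,1,1,1,1,1,1,1,1,1,1,1,1,1,2).

From H_k ≅ ker(∂_k) / im(∂_{k+1}) we obtain:

  H_0: rank C_0 − rank ∂_1 = 9 − 8 = 1, and the invariant factors of ∂_1 are all 1, so H_0 = Z.

H_0 ≅ Z.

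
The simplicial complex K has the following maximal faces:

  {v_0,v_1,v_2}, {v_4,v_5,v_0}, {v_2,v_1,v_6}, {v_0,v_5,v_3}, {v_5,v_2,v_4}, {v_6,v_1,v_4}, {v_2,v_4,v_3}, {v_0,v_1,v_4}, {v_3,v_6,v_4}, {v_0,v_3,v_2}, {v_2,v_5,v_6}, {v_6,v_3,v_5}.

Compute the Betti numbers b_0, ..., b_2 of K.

Take the total order v_0 < v_1 < v_2 < v_3 < v_4 < v_5 < v_6 on the vertex set. Then K (dimension 2) consists of the simplices:

  0-simplices (7): [v_0], [v_1], [v_2], [v_3], [v_4], [v_5], [v_6]
  1-simplices (18): (18 of them)
  2-simplices (12): (12 of them)

so the chain groups are C_0 ≅ Z^7, C_1 ≅ Z^18, C_2 ≅ Z^12.

The boundary map ∂_1: C_1 → C_0 maps an edge to its endpoints' difference, ∂[p,q] = q − p. For instance
  ∂[v_3,v_6] = [v_6] − [v_3].
This gives a 7×18 integer matrix of rank 6; reducing to Smith normal form yields diagonal entries (1,1,1,1,1,1).

The boundary map ∂_2: C_2 → C_1 acts by ∂[p,q,r] = [q,r] − [p,r] + [p,q]. For instance
  ∂[v_0,v_3,v_5] = [v_3,v_5] − [v_0,v_5] + [v_0,v_3],
  ∂[v_0,v_1,v_4] = [v_1,v_4] − [v_0,v_4] + [v_0,v_1].
This gives a 18×12 integer matrix of rank 12; reducing to Smith normal form yields diagonal entries (1,1,1,1,1,1,1,1,1,1,1,2).

From H_k ≅ ker(∂_k) / im(∂_{k+1}) we obtain:

  H_0: rank C_0 − rank ∂_1 = 7 − 6 = 1, and the invariant factors of ∂_1 are all 1, so H_0 = Z.
  H_1: rank ker ∂_1 − rank ∂_2 = (18 − 6) − 12 = 0, and ∂_2 has invariant factor 2 > 1, so H_1 = Z/2.
  H_2: rank ker ∂_2 − rank ∂_3 = (12 − 12) − 0 = 0, and there is no ∂_3, so H_2 = 0.

As a check, the Euler characteristic is 7 − 18 + 12 = 1, which agrees with 1 − 0 + 0 = 1.

Hence the Betti numbers are b_0 = 1, b_1 = 0, b_2 = 0.

b_0 = 1, b_1 = 0, b_2 = 0.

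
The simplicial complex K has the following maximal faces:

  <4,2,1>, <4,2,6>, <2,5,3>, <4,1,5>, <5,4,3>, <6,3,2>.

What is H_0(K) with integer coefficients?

H_0 = Z.

Order the vertices as 1 < 2 < 3 < 4 < 5 < 6. Listing each simplex with vertices in this order, K has dimension 2 with simplices:

  0-simplices (6): [1], [2], [3], [4], [5], [6]
  1-simplices (12): [1,2], [1,4], [1,5], [2,3], [2,4], [2,5], [2,6], [3,4], [3,5], [3,6], [4,5], [4,6]
  2-simplices (6): [1,2,4], [1,4,5], [2,3,5], [2,3,6], [2,4,6], [3,4,5]

Hence C_0 ≅ Z^6, C_1 ≅ Z^12, C_2 ≅ Z^6.

The boundary map ∂_1: C_1 → C_0 is given by ∂[p,q] = [q] − [p].
As a 6×12 matrix over Z this has rank 5, with invariant factors (1,1,1,1,1).

∂_2: C_2 → C_1 acts by ∂[p,q,r] = [q,r] − [p,r] + [p,q]. For instance
  ∂[3,4,5] = [4,5] − [3,5] + [3,4],
  ∂[1,2,4] = [2,4] − [1,4] + [1,2].
As a 12×6 matrix over Z this has rank 6, with invariant factors (1,1,1,1,1,1).

Computing H_k = (kernel of ∂_k) / (image of ∂_{k+1}):

  H_0: rank C_0 − rank ∂_1 = 6 − 5 = 1, and the invariant factors of ∂_1 are all 1, so H_0 ≅ Z.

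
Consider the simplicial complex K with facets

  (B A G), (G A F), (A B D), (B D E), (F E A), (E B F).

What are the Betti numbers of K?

Order the vertices as A < B < D < E < F < G. Listing each simplex with vertices in this order, K has dimension 2 with simplices:

  0-simplices (6): A, B, D, E, F, G
  1-simplices (12): AB, AD, AE, AF, AG, BD, BE, BF, BG, DE, EF, FG
  2-simplices (6): ABD, ABG, AEF, AFG, BDE, BEF

so the chain groups are C_0 ≅ Z^6, C_1 ≅ Z^12, C_2 ≅ Z^6.

Boundary ∂_1: C_1 → C_0 sends each edge [p,q] (with p < q) to q − p.
The resulting 6×12 matrix has rank 5, and its Smith normal form has invariant factors (1,1,1,1,1).

Boundary ∂_2: C_2 → C_1 acts by ∂[p,q,r] = [q,r] − [p,r] + [p,q]. For instance
  ∂ABD = BD − AD + AB,
  ∂AEF = EF − AF + AE.
This gives a 12×6 integer matrix of rank 6; reducing to Smith normal form yields diagonal entries (1,1,1,1,1,1).

Computing H_k = (kernel of ∂_k) / (image of ∂_{k+1}):

  H_0: rank C_0 − rank ∂_1 = 6 − 5 = 1, and the invariant factors of ∂_1 are all 1, so H_0 ≅ Z.
  H_1: rank ker ∂_1 − rank ∂_2 = (12 − 5) − 6 = 1, and the invariant factors of ∂_2 are all 1, so H_1 ≅ Z.
  H_2: rank ker ∂_2 − rank ∂_3 = (6 − 6) − 0 = 0, and there is no ∂_3, so H_2 ≅ 0.

(K is a triangulation of the cylinder S^1 x I.)

Hence the Betti numbers are b_0 = 1, b_1 = 1, b_2 = 0.

b_0 = 1, b_1 = 1, b_2 = 0.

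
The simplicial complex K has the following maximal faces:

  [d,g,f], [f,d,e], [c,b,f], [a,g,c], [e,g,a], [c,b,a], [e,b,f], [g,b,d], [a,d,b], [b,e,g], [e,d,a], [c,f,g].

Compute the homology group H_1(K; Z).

H_1 ≅ Z/2.

K has 7 vertices, 18 edges, 12 triangles.
rank ∂_1 = 6, rank ∂_2 = 12 ⇒ b_1 = 18 − 6 − 12 = 0; ∂_2 has invariant factor(s) [2] giving torsion. So H_1 = Z/2.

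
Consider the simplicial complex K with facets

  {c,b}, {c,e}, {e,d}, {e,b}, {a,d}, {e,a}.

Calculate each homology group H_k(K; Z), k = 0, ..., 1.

H_0 = Z,  H_1 = Z^2.

Order the vertices as a < b < c < d < e. Listing each simplex with vertices in this order, K has dimension 1 with simplices:

  0-simplices (5): a, b, c, d, e
  1-simplices (6): ad, ae, bc, be, ce, de

giving chain groups C_0 ≅ Z^5, C_1 ≅ Z^6.

Boundary ∂_1: C_1 → C_0 is given by ∂[p,q] = [q] − [p]. For instance
  ∂ae = e − a.
The 5×6 boundary matrix has rank 4 and Smith normal form diag(1,1,1,1).

Computing H_k = (kernel of ∂_k) / (image of ∂_{k+1}):

  H_0: rank C_0 − rank ∂_1 = 5 − 4 = 1, and the invariant factors of ∂_1 are all 1, so H_0 ≅ Z.
  H_1: rank ker ∂_1 − rank ∂_2 = (6 − 4) − 0 = 2, and there is no ∂_2, so H_1 ≅ Z^2.

As a check, the Euler characteristic is 5 − 6 = -1, which agrees with 1 − 2 = -1.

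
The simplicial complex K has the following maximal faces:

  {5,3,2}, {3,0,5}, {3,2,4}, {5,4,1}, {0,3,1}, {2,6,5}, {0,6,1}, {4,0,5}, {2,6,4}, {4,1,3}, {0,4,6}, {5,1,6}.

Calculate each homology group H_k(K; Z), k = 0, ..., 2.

Order the vertices as 0 < 1 < 2 < 3 < 4 < 5 < 6. Listing each simplex with vertices in this order, K has dimension 2 with simplices:

  0-simplices (7): [0], [1], [2], [3], [4], [5], [6]
  1-simplices (18): [0,1], [0,3], [0,4], [0,5], [0,6], [1,3], [1,4], [1,5], [1,6], [2,3], [2,4], [2,5], [2,6], [3,4], [3,5], [4,5], [4,6], [5,6]
  2-simplices (12): [0,1,3], [0,1,6], [0,3,5], [0,4,5], [0,4,6], [1,3,4], [1,4,5], [1,5,6], [2,3,4], [2,3,5], [2,4,6], [2,5,6]

so the chain groups are C_0 ≅ Z^7, C_1 ≅ Z^18, C_2 ≅ Z^12.

∂_1: C_1 → C_0 is given by ∂[p,q] = [q] − [p].
This gives a 7×18 integer matrix of rank 6; reducing to Smith normal form yields diagonal entries (1,1,1,1,1,1).

∂_2: C_2 → C_1 maps a triangle to the signed sum of its edges. For instance
  ∂[2,4,6] = [4,6] − [2,6] + [2,4],
  ∂[0,1,3] = [1,3] − [0,3] + [0,1].
This gives a 18×12 integer matrix of rank 12; reducing to Smith normal form yields diagonal entries (1,1,1,1,1,1,1,1,1,1,1,2).

From H_k ≅ ker(∂_k) / im(∂_{k+1}) we obtain:

  H_0: rank C_0 − rank ∂_1 = 7 − 6 = 1, and the invariant factors of ∂_1 are all 1, so H_0 ≅ Z.
  H_1: rank ker ∂_1 − rank ∂_2 = (18 − 6) − 12 = 0, and ∂_2 has invariant factor 2 > 1, so H_1 ≅ Z/2Z.
  H_2: rank ker ∂_2 − rank ∂_3 = (12 − 12) − 0 = 0, and there is no ∂_3, so H_2 ≅ 0.

As a check, the Euler characteristic is 7 − 18 + 12 = 1, which agrees with 1 − 0 + 0 = 1.
(K is a triangulation of the real projective plane RP^2.)

H_0 ≅ Z,  H_1 ≅ Z/2Z,  H_2 = 0.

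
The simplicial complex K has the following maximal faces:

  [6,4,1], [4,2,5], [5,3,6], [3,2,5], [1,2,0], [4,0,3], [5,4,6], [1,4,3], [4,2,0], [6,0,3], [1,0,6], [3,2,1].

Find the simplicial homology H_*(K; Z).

H_0 ≅ Z,  H_1 ≅ Z/2,  H_2 = 0.

Order the vertices as 0 < 1 < 2 < 3 < 4 < 5 < 6. Listing each simplex with vertices in this order, K has dimension 2 with simplices:

  0-simplices (7): [0], [1], [2], [3], [4], [5], [6]
  1-simplices (18): [0,1], [0,2], [0,3], [0,4], [0,6], [1,2], [1,3], [1,4], [1,6], [2,3], [2,4], [2,5], [3,4], [3,5], [3,6], [4,5], [4,6], [5,6]
  2-simplices (12): [0,1,2], [0,1,6], [0,2,4], [0,3,4], [0,3,6], [1,2,3], [1,3,4], [1,4,6], [2,3,5], [2,4,5], [3,5,6], [4,5,6]

so the chain groups are C_0 ≅ Z^7, C_1 ≅ Z^18, C_2 ≅ Z^12.

∂_1: C_1 → C_0 sends each edge [p,q] (with p < q) to q − p.
As a 7×18 matrix over Z this has rank 6, with invariant factors (1,1,1,1,1,1).

Boundary ∂_2: C_2 → C_1 acts by ∂[p,q,r] = [q,r] − [p,r] + [p,q]. For instance
  ∂[1,3,4] = [3,4] − [1,4] + [1,3],
  ∂[1,4,6] = [4,6] − [1,6] + [1,4].
The 18×12 boundary matrix has rank 12 and Smith normal form diag(1,1,1,1,1,1,1,1,1,1,1,2).

Reading off H_k = ker ∂_k / im ∂_{k+1}:

  H_0: rank C_0 − rank ∂_1 = 7 − 6 = 1, and the invariant factors of ∂_1 are all 1, so H_0 ≅ Z.
  H_1: rank ker ∂_1 − rank ∂_2 = (18 − 6) − 12 = 0, and ∂_2 has invariant factor 2 > 1, so H_1 ≅ Z/2.
  H_2: rank ker ∂_2 − rank ∂_3 = (12 − 12) − 0 = 0, and there is no ∂_3, so H_2 ≅ 0.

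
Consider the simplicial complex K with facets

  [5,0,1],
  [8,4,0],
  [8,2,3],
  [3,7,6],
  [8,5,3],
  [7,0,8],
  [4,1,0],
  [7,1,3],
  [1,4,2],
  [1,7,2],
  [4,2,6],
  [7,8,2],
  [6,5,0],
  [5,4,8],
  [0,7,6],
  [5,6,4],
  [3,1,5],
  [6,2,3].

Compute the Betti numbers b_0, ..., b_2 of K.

Order the vertices as 0 < 1 < 2 < 3 < 4 < 5 < 6 < 7 < 8. Listing each simplex with vertices in this order, K has dimension 2 with simplices:

  0-simplices (9): [0], [1], [2], [3], [4], [5], [6], [7], [8]
  1-simplices (27): (27 of them)
  2-simplices (18): [0,1,4], [0,1,5], [0,4,8], [0,5,6], [0,6,7], [0,7,8], [1,2,4], [1,2,7], [1,3,5], [1,3,7], [2,3,6], [2,3,8], [2,4,6], [2,7,8], [3,5,8], [3,6,7], [4,5,6], [4,5,8]

Hence C_0 ≅ Z^9, C_1 ≅ Z^27, C_2 ≅ Z^18.

Boundary ∂_1: C_1 → C_0 maps an edge to its endpoints' difference, ∂[p,q] = q − p. For instance
  ∂[0,6] = [6] − [0].
The 9×27 boundary matrix has rank 8 and Smith normal form diag(1,1,1,1,1,1,1,1).

The boundary map ∂_2: C_2 → C_1 sends each 2-simplex [p,q,r] to [q,r] − [p,r] + [p,q]. For instance
  ∂[0,5,6] = [5,6] − [0,6] + [0,5],
  ∂[0,6,7] = [6,7] − [0,7] + [0,6].
The 27×18 boundary matrix has rank 18 and Smith normal form diag(1,1,1,1,1,1,1,1,1,1,1,1,1,1,1,1,1,2).

Computing H_k = (kernel of ∂_k) / (image of ∂_{k+1}):

  H_0: rank C_0 − rank ∂_1 = 9 − 8 = 1, and the invariant factors of ∂_1 are all 1, so H_0 ≅ Z.
  H_1: rank ker ∂_1 − rank ∂_2 = (27 − 8) − 18 = 1, and ∂_2 has invariant factor 2 > 1, so H_1 ≅ Z ⊕ Z/2Z.
  H_2: rank ker ∂_2 − rank ∂_3 = (18 − 18) − 0 = 0, and there is no ∂_3, so H_2 ≅ 0.

As a check, the Euler characteristic is 9 − 27 + 18 = 0, which agrees with 1 − 1 + 0 = 0.

Hence the Betti numbers are b_0 = 1, b_1 = 1, b_2 = 0.

b_0 = 1, b_1 = 1, b_2 = 0.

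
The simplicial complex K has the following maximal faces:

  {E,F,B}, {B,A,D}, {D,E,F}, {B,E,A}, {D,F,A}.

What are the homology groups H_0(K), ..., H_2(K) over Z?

H_0 ≅ Z,  H_1 ≅ Z,  H_2 = 0.

Fix the vertex order A < B < D < E < F and write every simplex with vertices in increasing order. Then dim K = 2 and the simplices of K are:

  0-simplices (5): A, B, D, E, F
  1-simplices (10): AB, AD, AE, AF, BD, BE, BF, DE, DF, EF
  2-simplices (5): ABD, ABE, ADF, BEF, DEF

Hence C_0 ≅ Z^5, C_1 ≅ Z^10, C_2 ≅ Z^5.

∂_1: C_1 → C_0 is given by ∂[p,q] = [q] − [p]. For instance
  ∂BD = D − B.
This gives a 5×10 integer matrix of rank 4; reducing to Smith normal form yields diagonal entries (1,1,1,1).

Boundary ∂_2: C_2 → C_1 acts by ∂[p,q,r] = [q,r] − [p,r] + [p,q]. For instance
  ∂BEF = EF − BF + BE,
  ∂DEF = EF − DF + DE.
This gives a 10×5 integer matrix of rank 5; reducing to Smith normal form yields diagonal entries (1,1,1,1,1).

Reading off H_k = ker ∂_k / im ∂_{k+1}:

  H_0: rank C_0 − rank ∂_1 = 5 − 4 = 1, and the invariant factors of ∂_1 are all 1, so H_0 ≅ Z.
  H_1: rank ker ∂_1 − rank ∂_2 = (10 − 4) − 5 = 1, and the invariant factors of ∂_2 are all 1, so H_1 ≅ Z.
  H_2: rank ker ∂_2 − rank ∂_3 = (5 − 5) − 0 = 0, and there is no ∂_3, so H_2 ≅ 0.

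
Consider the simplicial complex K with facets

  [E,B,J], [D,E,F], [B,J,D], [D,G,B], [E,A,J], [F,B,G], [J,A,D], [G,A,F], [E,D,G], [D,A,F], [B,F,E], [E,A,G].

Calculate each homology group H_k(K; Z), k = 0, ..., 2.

H_0 = Z,  H_1 = Z/2,  H_2 = 0.

Order the vertices as A < B < D < E < F < G < J. Listing each simplex with vertices in this order, K has dimension 2 with simplices:

  0-simplices (7): A, B, D, E, F, G, J
  1-simplices (18): AD, AE, AF, AG, AJ, BD, BE, BF, BG, BJ, DE, DF, DG, DJ, EF, EG, EJ, FG
  2-simplices (12): ADF, ADJ, AEG, AEJ, AFG, BDG, BDJ, BEF, BEJ, BFG, DEF, DEG

giving chain groups C_0 ≅ Z^7, C_1 ≅ Z^18, C_2 ≅ Z^12.

∂_1: C_1 → C_0 sends each edge [p,q] (with p < q) to q − p. For instance
  ∂AJ = J − A.
As a 7×18 matrix over Z this has rank 6, with invariant factors (1,1,1,1,1,1).

∂_2: C_2 → C_1 acts by ∂[p,q,r] = [q,r] − [p,r] + [p,q]. For instance
  ∂ADJ = DJ − AJ + AD,
  ∂AFG = FG − AG + AF.
As a 18×12 matrix over Z this has rank 12, with invariant factors (1,1,1,1,1,1,1,1,1,1,1,2).

From H_k ≅ ker(∂_k) / im(∂_{k+1}) we obtain:

  H_0: rank C_0 − rank ∂_1 = 7 − 6 = 1, and the invariant factors of ∂_1 are all 1, so H_0 = Z.
  H_1: rank ker ∂_1 − rank ∂_2 = (18 − 6) − 12 = 0, and ∂_2 has invariant factor 2 > 1, so H_1 = Z/2.
  H_2: rank ker ∂_2 − rank ∂_3 = (12 − 12) − 0 = 0, and there is no ∂_3, so H_2 = 0.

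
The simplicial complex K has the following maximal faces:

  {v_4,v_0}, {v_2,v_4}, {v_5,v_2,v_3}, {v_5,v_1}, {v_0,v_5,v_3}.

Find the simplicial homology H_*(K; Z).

We work with the vertex ordering v_0 < v_1 < v_2 < v_3 < v_4 < v_5. The simplices of K, each written with vertices in increasing order, are:

  0-simplices (6): [v_0], [v_1], [v_2], [v_3], [v_4], [v_5]
  1-simplices (8): [v_0,v_3], [v_0,v_4], [v_0,v_5], [v_1,v_5], [v_2,v_3], [v_2,v_4], [v_2,v_5], [v_3,v_5]
  2-simplices (2): [v_0,v_3,v_5], [v_2,v_3,v_5]

giving chain groups C_0 ≅ Z^6, C_1 ≅ Z^8, C_2 ≅ Z^2.

∂_1: C_1 → C_0 maps an edge to its endpoints' difference, ∂[p,q] = q − p. For instance
  ∂[v_2,v_4] = [v_4] − [v_2].
As a 6×8 matrix over Z this has rank 5, with invariant factors (1,1,1,1,1).

The boundary map ∂_2: C_2 → C_1 sends each 2-simplex [p,q,r] to [q,r] − [p,r] + [p,q]. For instance
  ∂[v_0,v_3,v_5] = [v_3,v_5] − [v_0,v_5] + [v_0,v_3],
  ∂[v_2,v_3,v_5] = [v_3,v_5] − [v_2,v_5] + [v_2,v_3].
As a 8×2 matrix over Z this has rank 2, with invariant factors (1,1).

Now H_k = ker ∂_k / im ∂_{k+1}, so:

  H_0: rank C_0 − rank ∂_1 = 6 − 5 = 1, and the invariant factors of ∂_1 are all 1, so H_0 ≅ Z.
  H_1: rank ker ∂_1 − rank ∂_2 = (8 − 5) − 2 = 1, and the invariant factors of ∂_2 are all 1, so H_1 ≅ Z.
  H_2: rank ker ∂_2 − rank ∂_3 = (2 − 2) − 0 = 0, and there is no ∂_3, so H_2 ≅ 0.

H_0 = Z,  H_1 = Z,  H_2 = 0.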